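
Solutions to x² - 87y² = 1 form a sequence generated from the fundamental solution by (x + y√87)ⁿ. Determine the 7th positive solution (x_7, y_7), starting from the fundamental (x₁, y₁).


Step 1: Find the fundamental solution (x₁, y₁) of x² - 87y² = 1.
  Expand √87 as a continued fraction. a₀ = ⌊√87⌋ = 9; iterate m_{k+1} = d_k·a_k − m_k, d_{k+1} = (87 − m_{k+1}²)/d_k, a_{k+1} = ⌊(a₀ + m_{k+1})/d_{k+1}⌋ (starting m₀ = 0, d₀ = 1), with convergents p_k = a_k·p_{k-1} + p_{k-2}, q_k = a_k·q_{k-1} + q_{k-2} (p₋₁ = 1, q₋₁ = 0):
  k = 0: a₀ = 9; p₀/q₀ = 9/1; p₀² − 87·q₀² = 81 − 87 = -6.
  k = 1: m = 9, d = 6, a = ⌊(9 + 9)/6⌋ = 3; p/q = (3·9 + 1)/(3·1 + 0) = 28/3; p² − 87·q² = 784 − 783 = 1.
  The first convergent with p² − 87·q² = 1 gives the fundamental solution (x₁, y₁) = (28, 3).
Step 2: Apply the recurrence (x_{n+1}, y_{n+1}) = (x₁x_n + 87y₁y_n, x₁y_n + y₁x_n) repeatedly.
  From (x_1, y_1) = (28, 3): x_2 = 28·28 + 87·3·3 = 1567; y_2 = 28·3 + 3·28 = 168.
  From (x_2, y_2) = (1567, 168): x_3 = 28·1567 + 87·3·168 = 87724; y_3 = 28·168 + 3·1567 = 9405.
  From (x_3, y_3) = (87724, 9405): x_4 = 28·87724 + 87·3·9405 = 4910977; y_4 = 28·9405 + 3·87724 = 526512.
  From (x_4, y_4) = (4910977, 526512): x_5 = 28·4910977 + 87·3·526512 = 274926988; y_5 = 28·526512 + 3·4910977 = 29475267.
  From (x_5, y_5) = (274926988, 29475267): x_6 = 28·274926988 + 87·3·29475267 = 15391000351; y_6 = 28·29475267 + 3·274926988 = 1650088440.
  From (x_6, y_6) = (15391000351, 1650088440): x_7 = 28·15391000351 + 87·3·1650088440 = 861621092668; y_7 = 28·1650088440 + 3·15391000351 = 92375477373.
Step 3: Verify x_7² - 87·y_7² = 742390907330398243358224 - 742390907330398243358223 = 1 (should be 1). ✓

(x_1, y_1) = (28, 3); (x_7, y_7) = (861621092668, 92375477373).


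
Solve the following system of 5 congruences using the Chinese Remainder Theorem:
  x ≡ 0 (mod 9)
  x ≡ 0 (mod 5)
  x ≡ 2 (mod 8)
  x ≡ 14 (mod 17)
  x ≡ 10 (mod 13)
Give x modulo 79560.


Product of moduli M = 9 · 5 · 8 · 17 · 13 = 79560.
Merge one congruence at a time:
  Start: x ≡ 0 (mod 9).
  Combine with x ≡ 0 (mod 5); new modulus lcm = 45.
    Write x = 0 + 9·t and substitute into x ≡ 0 (mod 5): 9·t ≡ 0 − 0 = 0 (mod 5).
    Reduce coefficients mod 5: 4·t ≡ 0 (mod 5).
    The inverse of 4 mod 5 is 4 (since 4·4 = 16 = 3·5 + 1), so t ≡ 4·0 = 0 ≡ 0 (mod 5).
    Then x = 0 + 9·0 = 0, valid modulo lcm(9, 5) = 45: x ≡ 0 (mod 45).
  Combine with x ≡ 2 (mod 8); new modulus lcm = 360.
    Write x = 0 + 45·t and substitute into x ≡ 2 (mod 8): 45·t ≡ 2 − 0 = 2 (mod 8).
    Reduce coefficients mod 8: 5·t ≡ 2 (mod 8).
    The inverse of 5 mod 8 is 5 (since 5·5 = 25 = 3·8 + 1), so t ≡ 5·2 = 10 ≡ 2 (mod 8).
    Then x = 0 + 45·2 = 90, valid modulo lcm(45, 8) = 360: x ≡ 90 (mod 360).
  Combine with x ≡ 14 (mod 17); new modulus lcm = 6120.
    Write x = 90 + 360·t and substitute into x ≡ 14 (mod 17): 360·t ≡ 14 − 90 = -76 (mod 17).
    Reduce coefficients mod 17: 3·t ≡ 9 (mod 17).
    The inverse of 3 mod 17 is 6 (since 3·6 = 18 = 1·17 + 1), so t ≡ 6·9 = 54 ≡ 3 (mod 17).
    Then x = 90 + 360·3 = 1170, valid modulo lcm(360, 17) = 6120: x ≡ 1170 (mod 6120).
  Combine with x ≡ 10 (mod 13); new modulus lcm = 79560.
    Write x = 1170 + 6120·t and substitute into x ≡ 10 (mod 13): 6120·t ≡ 10 − 1170 = -1160 (mod 13).
    Reduce coefficients mod 13: 10·t ≡ 10 (mod 13).
    The inverse of 10 mod 13 is 4 (since 10·4 = 40 = 3·13 + 1), so t ≡ 4·10 = 40 ≡ 1 (mod 13).
    Then x = 1170 + 6120·1 = 7290, valid modulo lcm(6120, 13) = 79560: x ≡ 7290 (mod 79560).
Verify against each original: 7290 mod 9 = 0, 7290 mod 5 = 0, 7290 mod 8 = 2, 7290 mod 17 = 14, 7290 mod 13 = 10.

x ≡ 7290 (mod 79560).


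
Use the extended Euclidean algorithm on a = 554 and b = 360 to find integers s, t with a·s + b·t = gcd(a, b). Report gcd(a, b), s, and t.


Euclidean algorithm on (554, 360) — divide until remainder is 0:
  554 = 1 · 360 + 194
  360 = 1 · 194 + 166
  194 = 1 · 166 + 28
  166 = 5 · 28 + 26
  28 = 1 · 26 + 2
  26 = 13 · 2 + 0
gcd(554, 360) = 2.
Track Bezout coefficients alongside the remainders: start with r₀ = 554 = a·1 + b·0 (s = 1, t = 0) and r₁ = 360 = a·0 + b·1 (s = 0, t = 1); each new remainder r_{k+1} = r_{k-1} − q_k·r_k inherits s_{k+1} = s_{k-1} − q_k·s_k, t_{k+1} = t_{k-1} − q_k·t_k, so r_k = a·s_k + b·t_k at every step:
  q = 1: r = 194, s = 1 − 1·0 = 1, t = 0 − 1·1 = -1  (check: 554·1 + 360·(-1) = 194)
  q = 1: r = 166, s = 0 − 1·1 = -1, t = 1 − 1·(-1) = 2  (check: 554·(-1) + 360·2 = 166)
  q = 1: r = 28, s = 1 − 1·(-1) = 2, t = -1 − 1·2 = -3  (check: 554·2 + 360·(-3) = 28)
  q = 5: r = 26, s = -1 − 5·2 = -11, t = 2 − 5·(-3) = 17  (check: 554·(-11) + 360·17 = 26)
  q = 1: r = 2, s = 2 − 1·(-11) = 13, t = -3 − 1·17 = -20  (check: 554·13 + 360·(-20) = 2)
The row with r = 2 (the gcd) gives the Bezout coefficients s = 13, t = -20.
Result: 554 · (13) + 360 · (-20) = 2.

gcd(554, 360) = 2; s = 13, t = -20 (check: 554·13 + 360·(-20) = 2).


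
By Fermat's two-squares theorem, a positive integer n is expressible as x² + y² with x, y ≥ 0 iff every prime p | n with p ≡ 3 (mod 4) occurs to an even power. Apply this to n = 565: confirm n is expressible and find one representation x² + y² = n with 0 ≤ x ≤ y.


Step 1: Factor n = 565 = 5 · 113.
Step 2: Check the mod-4 condition on each prime factor: 5 ≡ 1 (mod 4), exponent 1; 113 ≡ 1 (mod 4), exponent 1.
All primes ≡ 3 (mod 4) appear to even exponent (or don't appear), so by the two-squares theorem n IS expressible as a sum of two squares.
Step 3: Build a representation. Here n = 5 · 113 is a product of primes ≡ 1 (mod 4). Each prime p ≡ 1 (mod 4) is itself a sum of two squares; find a² by testing p − a² for a perfect square:
  5: 5 − 1² = 4 = 2² ⇒ 5 = 1² + 2².
  113: 113 − 1² = 112, 113 − 2² = 109, 113 − 3² = 104, 113 − 4² = 97, 113 − 5² = 88, 113 − 6² = 77, 113 − 7² = 64 = 8² ⇒ 113 = 7² + 8².
  Combine using the Brahmagupta–Fibonacci identity (a² + b²)(c² + d²) = (ac − bd)² + (ad + bc)² = (ac + bd)² + (ad − bc)²:
  5 · 113 = 565: from (1² + 2²)(7² + 8²), take (1·7 − 2·8, 1·8 + 2·7) = (7 − 16, 8 + 14) = (-9, 22); dropping signs (only squares matter) gives (9, 22); check 9² + 22² = 81 + 484 = 565 ✓.
Step 4: Order so x ≤ y and verify: 9² + 22² = 81 + 484 = 565 = n. ✓

n = 565 = 9² + 22² (one valid representation with x ≤ y).


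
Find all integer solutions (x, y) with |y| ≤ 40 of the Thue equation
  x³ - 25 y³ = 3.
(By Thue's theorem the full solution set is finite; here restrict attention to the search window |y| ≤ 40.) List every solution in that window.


The equation is x³ - 25y³ = 3. For fixed y, x³ = 25·y³ + 3, so a solution requires the RHS to be a perfect cube.
Strategy: iterate y from -40 to 40, compute RHS = 25·y³ + 3, and check whether it is a (positive or negative) perfect cube.
Check small values of y:
  y = 0: RHS = 3 is not a perfect cube.
  y = 1: RHS = 28 is not a perfect cube.
  y = -1: RHS = -22 is not a perfect cube.
  y = 2: RHS = 203 is not a perfect cube.
  y = -2: RHS = -197 is not a perfect cube.
  y = 3: RHS = 678 is not a perfect cube.
  y = -3: RHS = -672 is not a perfect cube.
Continuing the search up to |y| = 40 finds no solutions either.
No (x, y) in the scanned range satisfies the equation.

No integer solutions with |y| ≤ 40.


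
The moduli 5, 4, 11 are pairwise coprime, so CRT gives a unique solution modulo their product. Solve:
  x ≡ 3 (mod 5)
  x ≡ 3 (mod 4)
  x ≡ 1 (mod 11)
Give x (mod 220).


Moduli 5, 4, 11 are pairwise coprime; by CRT there is a unique solution modulo M = 5 · 4 · 11 = 220.
Solve pairwise, accumulating the modulus:
  Start with x ≡ 3 (mod 5).
  Combine with x ≡ 3 (mod 4): since gcd(5, 4) = 1, we get a unique residue mod 20.
    Write x = 3 + 5·t and substitute into x ≡ 3 (mod 4): 5·t ≡ 3 − 3 = 0 (mod 4).
    Reduce coefficients mod 4: 1·t ≡ 0 (mod 4).
    So t ≡ 0 (mod 4).
    Then x = 3 + 5·0 = 3, valid modulo lcm(5, 4) = 20: x ≡ 3 (mod 20).
  Combine with x ≡ 1 (mod 11): since gcd(20, 11) = 1, we get a unique residue mod 220.
    Write x = 3 + 20·t and substitute into x ≡ 1 (mod 11): 20·t ≡ 1 − 3 = -2 (mod 11).
    Reduce coefficients mod 11: 9·t ≡ 9 (mod 11).
    The inverse of 9 mod 11 is 5 (since 9·5 = 45 = 4·11 + 1), so t ≡ 5·9 = 45 ≡ 1 (mod 11).
    Then x = 3 + 20·1 = 23, valid modulo lcm(20, 11) = 220: x ≡ 23 (mod 220).
Verify: 23 mod 5 = 3 ✓, 23 mod 4 = 3 ✓, 23 mod 11 = 1 ✓.

x ≡ 23 (mod 220).


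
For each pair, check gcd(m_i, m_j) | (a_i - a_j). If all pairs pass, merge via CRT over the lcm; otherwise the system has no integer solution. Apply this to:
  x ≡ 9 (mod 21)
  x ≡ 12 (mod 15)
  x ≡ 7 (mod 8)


Moduli 21, 15, 8 are not pairwise coprime, so CRT works modulo lcm(m_i) when all pairwise compatibility conditions hold.
Pairwise compatibility: gcd(m_i, m_j) must divide a_i - a_j for every pair.
Merge one congruence at a time:
  Start: x ≡ 9 (mod 21).
  Combine with x ≡ 12 (mod 15): gcd(21, 15) = 3; 12 - 9 = 3, which IS divisible by 3, so compatible.
    Write x = 9 + 21·t and substitute into x ≡ 12 (mod 15): 21·t ≡ 12 − 9 = 3 (mod 15).
    Divide the congruence (and modulus) by g = 3: 7·t ≡ 1 (mod 5).
    Reduce coefficients mod 5: 2·t ≡ 1 (mod 5).
    The inverse of 2 mod 5 is 3 (since 2·3 = 6 = 1·5 + 1), so t ≡ 3·1 = 3 ≡ 3 (mod 5).
    Then x = 9 + 21·3 = 72, valid modulo lcm(21, 15) = 105: x ≡ 72 (mod 105).
  Combine with x ≡ 7 (mod 8): gcd(105, 8) = 1; 7 - 72 = -65, which IS divisible by 1, so compatible.
    Write x = 72 + 105·t and substitute into x ≡ 7 (mod 8): 105·t ≡ 7 − 72 = -65 (mod 8).
    Reduce coefficients mod 8: 1·t ≡ 7 (mod 8).
    So t ≡ 7 (mod 8).
    Then x = 72 + 105·7 = 807, valid modulo lcm(105, 8) = 840: x ≡ 807 (mod 840).
Verify: 807 mod 21 = 9, 807 mod 15 = 12, 807 mod 8 = 7.

x ≡ 807 (mod 840).


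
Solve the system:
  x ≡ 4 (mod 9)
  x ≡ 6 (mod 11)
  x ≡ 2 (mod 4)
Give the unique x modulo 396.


Moduli 9, 11, 4 are pairwise coprime; by CRT there is a unique solution modulo M = 9 · 11 · 4 = 396.
Solve pairwise, accumulating the modulus:
  Start with x ≡ 4 (mod 9).
  Combine with x ≡ 6 (mod 11): since gcd(9, 11) = 1, we get a unique residue mod 99.
    Write x = 4 + 9·t and substitute into x ≡ 6 (mod 11): 9·t ≡ 6 − 4 = 2 (mod 11).
    The inverse of 9 mod 11 is 5 (since 9·5 = 45 = 4·11 + 1), so t ≡ 5·2 = 10 ≡ 10 (mod 11).
    Then x = 4 + 9·10 = 94, valid modulo lcm(9, 11) = 99: x ≡ 94 (mod 99).
  Combine with x ≡ 2 (mod 4): since gcd(99, 4) = 1, we get a unique residue mod 396.
    Write x = 94 + 99·t and substitute into x ≡ 2 (mod 4): 99·t ≡ 2 − 94 = -92 (mod 4).
    Reduce coefficients mod 4: 3·t ≡ 0 (mod 4).
    The inverse of 3 mod 4 is 3 (since 3·3 = 9 = 2·4 + 1), so t ≡ 3·0 = 0 ≡ 0 (mod 4).
    Then x = 94 + 99·0 = 94, valid modulo lcm(99, 4) = 396: x ≡ 94 (mod 396).
Verify: 94 mod 9 = 4 ✓, 94 mod 11 = 6 ✓, 94 mod 4 = 2 ✓.

x ≡ 94 (mod 396).


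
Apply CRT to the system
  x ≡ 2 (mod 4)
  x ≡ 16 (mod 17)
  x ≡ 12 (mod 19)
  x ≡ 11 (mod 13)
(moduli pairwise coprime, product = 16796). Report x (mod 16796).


Product of moduli M = 4 · 17 · 19 · 13 = 16796.
Merge one congruence at a time:
  Start: x ≡ 2 (mod 4).
  Combine with x ≡ 16 (mod 17); new modulus lcm = 68.
    Write x = 2 + 4·t and substitute into x ≡ 16 (mod 17): 4·t ≡ 16 − 2 = 14 (mod 17).
    The inverse of 4 mod 17 is 13 (since 4·13 = 52 = 3·17 + 1), so t ≡ 13·14 = 182 ≡ 12 (mod 17).
    Then x = 2 + 4·12 = 50, valid modulo lcm(4, 17) = 68: x ≡ 50 (mod 68).
  Combine with x ≡ 12 (mod 19); new modulus lcm = 1292.
    Write x = 50 + 68·t and substitute into x ≡ 12 (mod 19): 68·t ≡ 12 − 50 = -38 (mod 19).
    Reduce coefficients mod 19: 11·t ≡ 0 (mod 19).
    The inverse of 11 mod 19 is 7 (since 11·7 = 77 = 4·19 + 1), so t ≡ 7·0 = 0 ≡ 0 (mod 19).
    Then x = 50 + 68·0 = 50, valid modulo lcm(68, 19) = 1292: x ≡ 50 (mod 1292).
  Combine with x ≡ 11 (mod 13); new modulus lcm = 16796.
    Write x = 50 + 1292·t and substitute into x ≡ 11 (mod 13): 1292·t ≡ 11 − 50 = -39 (mod 13).
    Reduce coefficients mod 13: 5·t ≡ 0 (mod 13).
    The inverse of 5 mod 13 is 8 (since 5·8 = 40 = 3·13 + 1), so t ≡ 8·0 = 0 ≡ 0 (mod 13).
    Then x = 50 + 1292·0 = 50, valid modulo lcm(1292, 13) = 16796: x ≡ 50 (mod 16796).
Verify against each original: 50 mod 4 = 2, 50 mod 17 = 16, 50 mod 19 = 12, 50 mod 13 = 11.

x ≡ 50 (mod 16796).


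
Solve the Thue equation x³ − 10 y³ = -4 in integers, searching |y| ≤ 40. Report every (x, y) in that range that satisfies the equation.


The equation is x³ - 10y³ = -4. For fixed y, x³ = 10·y³ − 4, so a solution requires the RHS to be a perfect cube.
Strategy: iterate y from -40 to 40, compute RHS = 10·y³ − 4, and check whether it is a (positive or negative) perfect cube.
Check small values of y:
  y = 0: RHS = -4 is not a perfect cube.
  y = 1: RHS = 6 is not a perfect cube.
  y = -1: RHS = -14 is not a perfect cube.
  y = 2: RHS = 76 is not a perfect cube.
  y = -2: RHS = -84 is not a perfect cube.
  y = 3: RHS = 266 is not a perfect cube.
  y = -3: RHS = -274 is not a perfect cube.
Continuing the search up to |y| = 40 finds no solutions either.
No (x, y) in the scanned range satisfies the equation.

No integer solutions with |y| ≤ 40.


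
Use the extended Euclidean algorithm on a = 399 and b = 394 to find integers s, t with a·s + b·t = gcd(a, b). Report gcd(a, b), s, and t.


Euclidean algorithm on (399, 394) — divide until remainder is 0:
  399 = 1 · 394 + 5
  394 = 78 · 5 + 4
  5 = 1 · 4 + 1
  4 = 4 · 1 + 0
gcd(399, 394) = 1.
Track Bezout coefficients alongside the remainders: start with r₀ = 399 = a·1 + b·0 (s = 1, t = 0) and r₁ = 394 = a·0 + b·1 (s = 0, t = 1); each new remainder r_{k+1} = r_{k-1} − q_k·r_k inherits s_{k+1} = s_{k-1} − q_k·s_k, t_{k+1} = t_{k-1} − q_k·t_k, so r_k = a·s_k + b·t_k at every step:
  q = 1: r = 5, s = 1 − 1·0 = 1, t = 0 − 1·1 = -1  (check: 399·1 + 394·(-1) = 5)
  q = 78: r = 4, s = 0 − 78·1 = -78, t = 1 − 78·(-1) = 79  (check: 399·(-78) + 394·79 = 4)
  q = 1: r = 1, s = 1 − 1·(-78) = 79, t = -1 − 1·79 = -80  (check: 399·79 + 394·(-80) = 1)
The row with r = 1 (the gcd) gives the Bezout coefficients s = 79, t = -80.
Result: 399 · (79) + 394 · (-80) = 1.

gcd(399, 394) = 1; s = 79, t = -80 (check: 399·79 + 394·(-80) = 1).


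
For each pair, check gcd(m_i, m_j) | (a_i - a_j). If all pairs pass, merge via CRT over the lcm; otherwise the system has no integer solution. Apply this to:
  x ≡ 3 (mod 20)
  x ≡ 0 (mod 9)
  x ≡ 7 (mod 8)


Moduli 20, 9, 8 are not pairwise coprime, so CRT works modulo lcm(m_i) when all pairwise compatibility conditions hold.
Pairwise compatibility: gcd(m_i, m_j) must divide a_i - a_j for every pair.
Merge one congruence at a time:
  Start: x ≡ 3 (mod 20).
  Combine with x ≡ 0 (mod 9): gcd(20, 9) = 1; 0 - 3 = -3, which IS divisible by 1, so compatible.
    Write x = 3 + 20·t and substitute into x ≡ 0 (mod 9): 20·t ≡ 0 − 3 = -3 (mod 9).
    Reduce coefficients mod 9: 2·t ≡ 6 (mod 9).
    The inverse of 2 mod 9 is 5 (since 2·5 = 10 = 1·9 + 1), so t ≡ 5·6 = 30 ≡ 3 (mod 9).
    Then x = 3 + 20·3 = 63, valid modulo lcm(20, 9) = 180: x ≡ 63 (mod 180).
  Combine with x ≡ 7 (mod 8): gcd(180, 8) = 4; 7 - 63 = -56, which IS divisible by 4, so compatible.
    Write x = 63 + 180·t and substitute into x ≡ 7 (mod 8): 180·t ≡ 7 − 63 = -56 (mod 8).
    Divide the congruence (and modulus) by g = 4: 45·t ≡ -14 (mod 2).
    Reduce coefficients mod 2: 1·t ≡ 0 (mod 2).
    So t ≡ 0 (mod 2).
    Then x = 63 + 180·0 = 63, valid modulo lcm(180, 8) = 360: x ≡ 63 (mod 360).
Verify: 63 mod 20 = 3, 63 mod 9 = 0, 63 mod 8 = 7.

x ≡ 63 (mod 360).


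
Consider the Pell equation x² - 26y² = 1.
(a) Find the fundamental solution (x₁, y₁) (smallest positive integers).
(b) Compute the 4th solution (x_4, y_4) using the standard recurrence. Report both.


Step 1: Find the fundamental solution (x₁, y₁) of x² - 26y² = 1.
  Expand √26 as a continued fraction. a₀ = ⌊√26⌋ = 5; iterate m_{k+1} = d_k·a_k − m_k, d_{k+1} = (26 − m_{k+1}²)/d_k, a_{k+1} = ⌊(a₀ + m_{k+1})/d_{k+1}⌋ (starting m₀ = 0, d₀ = 1), with convergents p_k = a_k·p_{k-1} + p_{k-2}, q_k = a_k·q_{k-1} + q_{k-2} (p₋₁ = 1, q₋₁ = 0):
  k = 0: a₀ = 5; p₀/q₀ = 5/1; p₀² − 26·q₀² = 25 − 26 = -1.
  k = 1: m = 5, d = 1, a = ⌊(5 + 5)/1⌋ = 10; p/q = (10·5 + 1)/(10·1 + 0) = 51/10; p² − 26·q² = 2601 − 2600 = 1.
  The first convergent with p² − 26·q² = 1 gives the fundamental solution (x₁, y₁) = (51, 10).
Step 2: Apply the recurrence (x_{n+1}, y_{n+1}) = (x₁x_n + 26y₁y_n, x₁y_n + y₁x_n) repeatedly.
  From (x_1, y_1) = (51, 10): x_2 = 51·51 + 26·10·10 = 5201; y_2 = 51·10 + 10·51 = 1020.
  From (x_2, y_2) = (5201, 1020): x_3 = 51·5201 + 26·10·1020 = 530451; y_3 = 51·1020 + 10·5201 = 104030.
  From (x_3, y_3) = (530451, 104030): x_4 = 51·530451 + 26·10·104030 = 54100801; y_4 = 51·104030 + 10·530451 = 10610040.
Step 3: Verify x_4² - 26·y_4² = 2926896668841601 - 2926896668841600 = 1 (should be 1). ✓

(x_1, y_1) = (51, 10); (x_4, y_4) = (54100801, 10610040).


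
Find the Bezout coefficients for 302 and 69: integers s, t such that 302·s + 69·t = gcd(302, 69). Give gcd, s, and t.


Euclidean algorithm on (302, 69) — divide until remainder is 0:
  302 = 4 · 69 + 26
  69 = 2 · 26 + 17
  26 = 1 · 17 + 9
  17 = 1 · 9 + 8
  9 = 1 · 8 + 1
  8 = 8 · 1 + 0
gcd(302, 69) = 1.
Track Bezout coefficients alongside the remainders: start with r₀ = 302 = a·1 + b·0 (s = 1, t = 0) and r₁ = 69 = a·0 + b·1 (s = 0, t = 1); each new remainder r_{k+1} = r_{k-1} − q_k·r_k inherits s_{k+1} = s_{k-1} − q_k·s_k, t_{k+1} = t_{k-1} − q_k·t_k, so r_k = a·s_k + b·t_k at every step:
  q = 4: r = 26, s = 1 − 4·0 = 1, t = 0 − 4·1 = -4  (check: 302·1 + 69·(-4) = 26)
  q = 2: r = 17, s = 0 − 2·1 = -2, t = 1 − 2·(-4) = 9  (check: 302·(-2) + 69·9 = 17)
  q = 1: r = 9, s = 1 − 1·(-2) = 3, t = -4 − 1·9 = -13  (check: 302·3 + 69·(-13) = 9)
  q = 1: r = 8, s = -2 − 1·3 = -5, t = 9 − 1·(-13) = 22  (check: 302·(-5) + 69·22 = 8)
  q = 1: r = 1, s = 3 − 1·(-5) = 8, t = -13 − 1·22 = -35  (check: 302·8 + 69·(-35) = 1)
The row with r = 1 (the gcd) gives the Bezout coefficients s = 8, t = -35.
Result: 302 · (8) + 69 · (-35) = 1.

gcd(302, 69) = 1; s = 8, t = -35 (check: 302·8 + 69·(-35) = 1).


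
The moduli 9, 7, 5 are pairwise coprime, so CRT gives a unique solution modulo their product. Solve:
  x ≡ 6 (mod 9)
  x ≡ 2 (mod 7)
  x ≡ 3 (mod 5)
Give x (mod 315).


Moduli 9, 7, 5 are pairwise coprime; by CRT there is a unique solution modulo M = 9 · 7 · 5 = 315.
Solve pairwise, accumulating the modulus:
  Start with x ≡ 6 (mod 9).
  Combine with x ≡ 2 (mod 7): since gcd(9, 7) = 1, we get a unique residue mod 63.
    Write x = 6 + 9·t and substitute into x ≡ 2 (mod 7): 9·t ≡ 2 − 6 = -4 (mod 7).
    Reduce coefficients mod 7: 2·t ≡ 3 (mod 7).
    The inverse of 2 mod 7 is 4 (since 2·4 = 8 = 1·7 + 1), so t ≡ 4·3 = 12 ≡ 5 (mod 7).
    Then x = 6 + 9·5 = 51, valid modulo lcm(9, 7) = 63: x ≡ 51 (mod 63).
  Combine with x ≡ 3 (mod 5): since gcd(63, 5) = 1, we get a unique residue mod 315.
    Write x = 51 + 63·t and substitute into x ≡ 3 (mod 5): 63·t ≡ 3 − 51 = -48 (mod 5).
    Reduce coefficients mod 5: 3·t ≡ 2 (mod 5).
    The inverse of 3 mod 5 is 2 (since 3·2 = 6 = 1·5 + 1), so t ≡ 2·2 = 4 ≡ 4 (mod 5).
    Then x = 51 + 63·4 = 303, valid modulo lcm(63, 5) = 315: x ≡ 303 (mod 315).
Verify: 303 mod 9 = 6 ✓, 303 mod 7 = 2 ✓, 303 mod 5 = 3 ✓.

x ≡ 303 (mod 315).


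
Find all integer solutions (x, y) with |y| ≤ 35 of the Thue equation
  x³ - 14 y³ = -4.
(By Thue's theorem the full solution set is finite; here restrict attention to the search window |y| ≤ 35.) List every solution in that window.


The equation is x³ - 14y³ = -4. For fixed y, x³ = 14·y³ − 4, so a solution requires the RHS to be a perfect cube.
Strategy: iterate y from -35 to 35, compute RHS = 14·y³ − 4, and check whether it is a (positive or negative) perfect cube.
Check small values of y:
  y = 0: RHS = -4 is not a perfect cube.
  y = 1: RHS = 10 is not a perfect cube.
  y = -1: RHS = -18 is not a perfect cube.
  y = 2: RHS = 108 is not a perfect cube.
  y = -2: RHS = -116 is not a perfect cube.
  y = 3: RHS = 374 is not a perfect cube.
  y = -3: RHS = -382 is not a perfect cube.
Continuing the search up to |y| = 35 finds no solutions either.
No (x, y) in the scanned range satisfies the equation.

No integer solutions with |y| ≤ 35.


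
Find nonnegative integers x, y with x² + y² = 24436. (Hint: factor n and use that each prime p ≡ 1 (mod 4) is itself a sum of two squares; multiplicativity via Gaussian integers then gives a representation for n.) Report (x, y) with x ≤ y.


Step 1: Factor n = 24436 = 2^2 · 41 · 149.
Step 2: Check the mod-4 condition on each prime factor: 2 = 2 (special); 41 ≡ 1 (mod 4), exponent 1; 149 ≡ 1 (mod 4), exponent 1.
All primes ≡ 3 (mod 4) appear to even exponent (or don't appear), so by the two-squares theorem n IS expressible as a sum of two squares.
Step 3: Build a representation. Group n = k² · m with k = 2 and m = 41 · 149 = 6109 (a product of primes ≡ 1 (mod 4)); a representation of m scales to one of n via (k·x)² + (k·y)² = k²(x² + y²). Each prime p ≡ 1 (mod 4) is itself a sum of two squares; find a² by testing p − a² for a perfect square:
  41: 41 − 1² = 40, 41 − 2² = 37, 41 − 3² = 32, 41 − 4² = 25 = 5² ⇒ 41 = 4² + 5².
  149: 149 − 1² = 148, 149 − 2² = 145, 149 − 3² = 140, 149 − 4² = 133, 149 − 5² = 124, 149 − 6² = 113, 149 − 7² = 100 = 10² ⇒ 149 = 7² + 10².
  Combine using the Brahmagupta–Fibonacci identity (a² + b²)(c² + d²) = (ac − bd)² + (ad + bc)² = (ac + bd)² + (ad − bc)²:
  41 · 149 = 6109: from (4² + 5²)(7² + 10²), take (4·7 − 5·10, 4·10 + 5·7) = (28 − 50, 40 + 35) = (-22, 75); dropping signs (only squares matter) gives (22, 75); check 22² + 75² = 484 + 5625 = 6109 ✓.
  Scale by k = 2: (2·22, 2·75) = (44, 150).
Step 4: Order so x ≤ y and verify: 44² + 150² = 1936 + 22500 = 24436 = n. ✓

n = 24436 = 44² + 150² (one valid representation with x ≤ y).


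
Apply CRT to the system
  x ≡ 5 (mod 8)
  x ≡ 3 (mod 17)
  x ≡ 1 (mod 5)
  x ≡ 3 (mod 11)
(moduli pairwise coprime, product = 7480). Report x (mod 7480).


Product of moduli M = 8 · 17 · 5 · 11 = 7480.
Merge one congruence at a time:
  Start: x ≡ 5 (mod 8).
  Combine with x ≡ 3 (mod 17); new modulus lcm = 136.
    Write x = 5 + 8·t and substitute into x ≡ 3 (mod 17): 8·t ≡ 3 − 5 = -2 (mod 17).
    Reduce coefficients mod 17: 8·t ≡ 15 (mod 17).
    The inverse of 8 mod 17 is 15 (since 8·15 = 120 = 7·17 + 1), so t ≡ 15·15 = 225 ≡ 4 (mod 17).
    Then x = 5 + 8·4 = 37, valid modulo lcm(8, 17) = 136: x ≡ 37 (mod 136).
  Combine with x ≡ 1 (mod 5); new modulus lcm = 680.
    Write x = 37 + 136·t and substitute into x ≡ 1 (mod 5): 136·t ≡ 1 − 37 = -36 (mod 5).
    Reduce coefficients mod 5: 1·t ≡ 4 (mod 5).
    So t ≡ 4 (mod 5).
    Then x = 37 + 136·4 = 581, valid modulo lcm(136, 5) = 680: x ≡ 581 (mod 680).
  Combine with x ≡ 3 (mod 11); new modulus lcm = 7480.
    Write x = 581 + 680·t and substitute into x ≡ 3 (mod 11): 680·t ≡ 3 − 581 = -578 (mod 11).
    Reduce coefficients mod 11: 9·t ≡ 5 (mod 11).
    The inverse of 9 mod 11 is 5 (since 9·5 = 45 = 4·11 + 1), so t ≡ 5·5 = 25 ≡ 3 (mod 11).
    Then x = 581 + 680·3 = 2621, valid modulo lcm(680, 11) = 7480: x ≡ 2621 (mod 7480).
Verify against each original: 2621 mod 8 = 5, 2621 mod 17 = 3, 2621 mod 5 = 1, 2621 mod 11 = 3.

x ≡ 2621 (mod 7480).


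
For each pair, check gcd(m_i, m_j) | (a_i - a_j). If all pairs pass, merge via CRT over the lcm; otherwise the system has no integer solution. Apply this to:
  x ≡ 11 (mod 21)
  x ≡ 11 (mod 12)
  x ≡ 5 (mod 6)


Moduli 21, 12, 6 are not pairwise coprime, so CRT works modulo lcm(m_i) when all pairwise compatibility conditions hold.
Pairwise compatibility: gcd(m_i, m_j) must divide a_i - a_j for every pair.
Merge one congruence at a time:
  Start: x ≡ 11 (mod 21).
  Combine with x ≡ 11 (mod 12): gcd(21, 12) = 3; 11 - 11 = 0, which IS divisible by 3, so compatible.
    Write x = 11 + 21·t and substitute into x ≡ 11 (mod 12): 21·t ≡ 11 − 11 = 0 (mod 12).
    Divide the congruence (and modulus) by g = 3: 7·t ≡ 0 (mod 4).
    Reduce coefficients mod 4: 3·t ≡ 0 (mod 4).
    The inverse of 3 mod 4 is 3 (since 3·3 = 9 = 2·4 + 1), so t ≡ 3·0 = 0 ≡ 0 (mod 4).
    Then x = 11 + 21·0 = 11, valid modulo lcm(21, 12) = 84: x ≡ 11 (mod 84).
  Combine with x ≡ 5 (mod 6): gcd(84, 6) = 6; 5 - 11 = -6, which IS divisible by 6, so compatible.
    Write x = 11 + 84·t and substitute into x ≡ 5 (mod 6): 84·t ≡ 5 − 11 = -6 (mod 6).
    Divide the congruence (and modulus) by g = 6: 14·t ≡ -1 (mod 1).
    Modulo 1 every t works; take t = 0.
    Then x = 11 + 84·0 = 11, valid modulo lcm(84, 6) = 84: x ≡ 11 (mod 84).
Verify: 11 mod 21 = 11, 11 mod 12 = 11, 11 mod 6 = 5.

x ≡ 11 (mod 84).


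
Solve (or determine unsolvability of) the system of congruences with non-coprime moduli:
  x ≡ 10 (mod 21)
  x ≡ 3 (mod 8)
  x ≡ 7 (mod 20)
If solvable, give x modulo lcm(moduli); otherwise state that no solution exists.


Moduli 21, 8, 20 are not pairwise coprime, so CRT works modulo lcm(m_i) when all pairwise compatibility conditions hold.
Pairwise compatibility: gcd(m_i, m_j) must divide a_i - a_j for every pair.
Merge one congruence at a time:
  Start: x ≡ 10 (mod 21).
  Combine with x ≡ 3 (mod 8): gcd(21, 8) = 1; 3 - 10 = -7, which IS divisible by 1, so compatible.
    Write x = 10 + 21·t and substitute into x ≡ 3 (mod 8): 21·t ≡ 3 − 10 = -7 (mod 8).
    Reduce coefficients mod 8: 5·t ≡ 1 (mod 8).
    The inverse of 5 mod 8 is 5 (since 5·5 = 25 = 3·8 + 1), so t ≡ 5·1 = 5 ≡ 5 (mod 8).
    Then x = 10 + 21·5 = 115, valid modulo lcm(21, 8) = 168: x ≡ 115 (mod 168).
  Combine with x ≡ 7 (mod 20): gcd(168, 20) = 4; 7 - 115 = -108, which IS divisible by 4, so compatible.
    Write x = 115 + 168·t and substitute into x ≡ 7 (mod 20): 168·t ≡ 7 − 115 = -108 (mod 20).
    Divide the congruence (and modulus) by g = 4: 42·t ≡ -27 (mod 5).
    Reduce coefficients mod 5: 2·t ≡ 3 (mod 5).
    The inverse of 2 mod 5 is 3 (since 2·3 = 6 = 1·5 + 1), so t ≡ 3·3 = 9 ≡ 4 (mod 5).
    Then x = 115 + 168·4 = 787, valid modulo lcm(168, 20) = 840: x ≡ 787 (mod 840).
Verify: 787 mod 21 = 10, 787 mod 8 = 3, 787 mod 20 = 7.

x ≡ 787 (mod 840).


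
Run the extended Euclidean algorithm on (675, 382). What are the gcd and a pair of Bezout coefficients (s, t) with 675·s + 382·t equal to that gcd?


Euclidean algorithm on (675, 382) — divide until remainder is 0:
  675 = 1 · 382 + 293
  382 = 1 · 293 + 89
  293 = 3 · 89 + 26
  89 = 3 · 26 + 11
  26 = 2 · 11 + 4
  11 = 2 · 4 + 3
  4 = 1 · 3 + 1
  3 = 3 · 1 + 0
gcd(675, 382) = 1.
Track Bezout coefficients alongside the remainders: start with r₀ = 675 = a·1 + b·0 (s = 1, t = 0) and r₁ = 382 = a·0 + b·1 (s = 0, t = 1); each new remainder r_{k+1} = r_{k-1} − q_k·r_k inherits s_{k+1} = s_{k-1} − q_k·s_k, t_{k+1} = t_{k-1} − q_k·t_k, so r_k = a·s_k + b·t_k at every step:
  q = 1: r = 293, s = 1 − 1·0 = 1, t = 0 − 1·1 = -1  (check: 675·1 + 382·(-1) = 293)
  q = 1: r = 89, s = 0 − 1·1 = -1, t = 1 − 1·(-1) = 2  (check: 675·(-1) + 382·2 = 89)
  q = 3: r = 26, s = 1 − 3·(-1) = 4, t = -1 − 3·2 = -7  (check: 675·4 + 382·(-7) = 26)
  q = 3: r = 11, s = -1 − 3·4 = -13, t = 2 − 3·(-7) = 23  (check: 675·(-13) + 382·23 = 11)
  q = 2: r = 4, s = 4 − 2·(-13) = 30, t = -7 − 2·23 = -53  (check: 675·30 + 382·(-53) = 4)
  q = 2: r = 3, s = -13 − 2·30 = -73, t = 23 − 2·(-53) = 129  (check: 675·(-73) + 382·129 = 3)
  q = 1: r = 1, s = 30 − 1·(-73) = 103, t = -53 − 1·129 = -182  (check: 675·103 + 382·(-182) = 1)
The row with r = 1 (the gcd) gives the Bezout coefficients s = 103, t = -182.
Result: 675 · (103) + 382 · (-182) = 1.

gcd(675, 382) = 1; s = 103, t = -182 (check: 675·103 + 382·(-182) = 1).


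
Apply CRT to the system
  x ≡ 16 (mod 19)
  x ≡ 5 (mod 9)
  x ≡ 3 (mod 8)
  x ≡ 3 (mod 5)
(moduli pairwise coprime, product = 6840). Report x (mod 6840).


Product of moduli M = 19 · 9 · 8 · 5 = 6840.
Merge one congruence at a time:
  Start: x ≡ 16 (mod 19).
  Combine with x ≡ 5 (mod 9); new modulus lcm = 171.
    Write x = 16 + 19·t and substitute into x ≡ 5 (mod 9): 19·t ≡ 5 − 16 = -11 (mod 9).
    Reduce coefficients mod 9: 1·t ≡ 7 (mod 9).
    So t ≡ 7 (mod 9).
    Then x = 16 + 19·7 = 149, valid modulo lcm(19, 9) = 171: x ≡ 149 (mod 171).
  Combine with x ≡ 3 (mod 8); new modulus lcm = 1368.
    Write x = 149 + 171·t and substitute into x ≡ 3 (mod 8): 171·t ≡ 3 − 149 = -146 (mod 8).
    Reduce coefficients mod 8: 3·t ≡ 6 (mod 8).
    The inverse of 3 mod 8 is 3 (since 3·3 = 9 = 1·8 + 1), so t ≡ 3·6 = 18 ≡ 2 (mod 8).
    Then x = 149 + 171·2 = 491, valid modulo lcm(171, 8) = 1368: x ≡ 491 (mod 1368).
  Combine with x ≡ 3 (mod 5); new modulus lcm = 6840.
    Write x = 491 + 1368·t and substitute into x ≡ 3 (mod 5): 1368·t ≡ 3 − 491 = -488 (mod 5).
    Reduce coefficients mod 5: 3·t ≡ 2 (mod 5).
    The inverse of 3 mod 5 is 2 (since 3·2 = 6 = 1·5 + 1), so t ≡ 2·2 = 4 ≡ 4 (mod 5).
    Then x = 491 + 1368·4 = 5963, valid modulo lcm(1368, 5) = 6840: x ≡ 5963 (mod 6840).
Verify against each original: 5963 mod 19 = 16, 5963 mod 9 = 5, 5963 mod 8 = 3, 5963 mod 5 = 3.

x ≡ 5963 (mod 6840).


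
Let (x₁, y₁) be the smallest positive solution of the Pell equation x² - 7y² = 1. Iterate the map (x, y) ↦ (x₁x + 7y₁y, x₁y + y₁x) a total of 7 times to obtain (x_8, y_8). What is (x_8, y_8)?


Step 1: Find the fundamental solution (x₁, y₁) of x² - 7y² = 1.
  Expand √7 as a continued fraction. a₀ = ⌊√7⌋ = 2; iterate m_{k+1} = d_k·a_k − m_k, d_{k+1} = (7 − m_{k+1}²)/d_k, a_{k+1} = ⌊(a₀ + m_{k+1})/d_{k+1}⌋ (starting m₀ = 0, d₀ = 1), with convergents p_k = a_k·p_{k-1} + p_{k-2}, q_k = a_k·q_{k-1} + q_{k-2} (p₋₁ = 1, q₋₁ = 0):
  k = 0: a₀ = 2; p₀/q₀ = 2/1; p₀² − 7·q₀² = 4 − 7 = -3.
  k = 1: m = 2, d = 3, a = ⌊(2 + 2)/3⌋ = 1; p/q = (1·2 + 1)/(1·1 + 0) = 3/1; p² − 7·q² = 9 − 7 = 2.
  k = 2: m = 1, d = 2, a = ⌊(2 + 1)/2⌋ = 1; p/q = (1·3 + 2)/(1·1 + 1) = 5/2; p² − 7·q² = 25 − 28 = -3.
  k = 3: m = 1, d = 3, a = ⌊(2 + 1)/3⌋ = 1; p/q = (1·5 + 3)/(1·2 + 1) = 8/3; p² − 7·q² = 64 − 63 = 1.
  The first convergent with p² − 7·q² = 1 gives the fundamental solution (x₁, y₁) = (8, 3).
Step 2: Apply the recurrence (x_{n+1}, y_{n+1}) = (x₁x_n + 7y₁y_n, x₁y_n + y₁x_n) repeatedly.
  From (x_1, y_1) = (8, 3): x_2 = 8·8 + 7·3·3 = 127; y_2 = 8·3 + 3·8 = 48.
  From (x_2, y_2) = (127, 48): x_3 = 8·127 + 7·3·48 = 2024; y_3 = 8·48 + 3·127 = 765.
  From (x_3, y_3) = (2024, 765): x_4 = 8·2024 + 7·3·765 = 32257; y_4 = 8·765 + 3·2024 = 12192.
  From (x_4, y_4) = (32257, 12192): x_5 = 8·32257 + 7·3·12192 = 514088; y_5 = 8·12192 + 3·32257 = 194307.
  From (x_5, y_5) = (514088, 194307): x_6 = 8·514088 + 7·3·194307 = 8193151; y_6 = 8·194307 + 3·514088 = 3096720.
  From (x_6, y_6) = (8193151, 3096720): x_7 = 8·8193151 + 7·3·3096720 = 130576328; y_7 = 8·3096720 + 3·8193151 = 49353213.
  From (x_7, y_7) = (130576328, 49353213): x_8 = 8·130576328 + 7·3·49353213 = 2081028097; y_8 = 8·49353213 + 3·130576328 = 786554688.
Step 3: Verify x_8² - 7·y_8² = 4330677940503441409 - 4330677940503441408 = 1 (should be 1). ✓

(x_1, y_1) = (8, 3); (x_8, y_8) = (2081028097, 786554688).


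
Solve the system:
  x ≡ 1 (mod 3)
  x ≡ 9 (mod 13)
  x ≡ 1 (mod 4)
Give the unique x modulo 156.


Moduli 3, 13, 4 are pairwise coprime; by CRT there is a unique solution modulo M = 3 · 13 · 4 = 156.
Solve pairwise, accumulating the modulus:
  Start with x ≡ 1 (mod 3).
  Combine with x ≡ 9 (mod 13): since gcd(3, 13) = 1, we get a unique residue mod 39.
    Write x = 1 + 3·t and substitute into x ≡ 9 (mod 13): 3·t ≡ 9 − 1 = 8 (mod 13).
    The inverse of 3 mod 13 is 9 (since 3·9 = 27 = 2·13 + 1), so t ≡ 9·8 = 72 ≡ 7 (mod 13).
    Then x = 1 + 3·7 = 22, valid modulo lcm(3, 13) = 39: x ≡ 22 (mod 39).
  Combine with x ≡ 1 (mod 4): since gcd(39, 4) = 1, we get a unique residue mod 156.
    Write x = 22 + 39·t and substitute into x ≡ 1 (mod 4): 39·t ≡ 1 − 22 = -21 (mod 4).
    Reduce coefficients mod 4: 3·t ≡ 3 (mod 4).
    The inverse of 3 mod 4 is 3 (since 3·3 = 9 = 2·4 + 1), so t ≡ 3·3 = 9 ≡ 1 (mod 4).
    Then x = 22 + 39·1 = 61, valid modulo lcm(39, 4) = 156: x ≡ 61 (mod 156).
Verify: 61 mod 3 = 1 ✓, 61 mod 13 = 9 ✓, 61 mod 4 = 1 ✓.

x ≡ 61 (mod 156).


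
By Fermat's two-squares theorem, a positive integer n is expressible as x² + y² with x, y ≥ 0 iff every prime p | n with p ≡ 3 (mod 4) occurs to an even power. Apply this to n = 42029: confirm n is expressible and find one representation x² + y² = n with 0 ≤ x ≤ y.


Step 1: Factor n = 42029 = 13 · 53 · 61.
Step 2: Check the mod-4 condition on each prime factor: 13 ≡ 1 (mod 4), exponent 1; 53 ≡ 1 (mod 4), exponent 1; 61 ≡ 1 (mod 4), exponent 1.
All primes ≡ 3 (mod 4) appear to even exponent (or don't appear), so by the two-squares theorem n IS expressible as a sum of two squares.
Step 3: Build a representation. Here n = 13 · 53 · 61 is a product of primes ≡ 1 (mod 4). Each prime p ≡ 1 (mod 4) is itself a sum of two squares; find a² by testing p − a² for a perfect square:
  13: 13 − 1² = 12, 13 − 2² = 9 = 3² ⇒ 13 = 2² + 3².
  53: 53 − 1² = 52, 53 − 2² = 49 = 7² ⇒ 53 = 2² + 7².
  61: 61 − 1² = 60, 61 − 2² = 57, 61 − 3² = 52, 61 − 4² = 45, 61 − 5² = 36 = 6² ⇒ 61 = 5² + 6².
  Combine using the Brahmagupta–Fibonacci identity (a² + b²)(c² + d²) = (ac − bd)² + (ad + bc)² = (ac + bd)² + (ad − bc)²:
  13 · 53 = 689: from (2² + 3²)(2² + 7²), take (2·2 − 3·7, 2·7 + 3·2) = (4 − 21, 14 + 6) = (-17, 20); dropping signs (only squares matter) gives (17, 20); check 17² + 20² = 289 + 400 = 689 ✓.
  689 · 61 = 42029: from (17² + 20²)(5² + 6²), take (17·5 − 20·6, 17·6 + 20·5) = (85 − 120, 102 + 100) = (-35, 202); dropping signs (only squares matter) gives (35, 202); check 35² + 202² = 1225 + 40804 = 42029 ✓.
Step 4: Order so x ≤ y and verify: 35² + 202² = 1225 + 40804 = 42029 = n. ✓

n = 42029 = 35² + 202² (one valid representation with x ≤ y).


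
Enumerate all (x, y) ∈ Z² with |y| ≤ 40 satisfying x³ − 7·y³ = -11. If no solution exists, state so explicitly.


The equation is x³ - 7y³ = -11. For fixed y, x³ = 7·y³ − 11, so a solution requires the RHS to be a perfect cube.
Strategy: iterate y from -40 to 40, compute RHS = 7·y³ − 11, and check whether it is a (positive or negative) perfect cube.
Check small values of y:
  y = 0: RHS = -11 is not a perfect cube.
  y = 1: RHS = -4 is not a perfect cube.
  y = -1: RHS = -18 is not a perfect cube.
  y = 2: RHS = 45 is not a perfect cube.
  y = -2: RHS = -67 is not a perfect cube.
  y = 3: RHS = 178 is not a perfect cube.
  y = -3: RHS = -200 is not a perfect cube.
Continuing the search up to |y| = 40 finds no solutions either.
No (x, y) in the scanned range satisfies the equation.

No integer solutions with |y| ≤ 40.


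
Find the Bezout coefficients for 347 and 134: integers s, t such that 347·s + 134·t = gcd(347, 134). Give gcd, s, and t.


Euclidean algorithm on (347, 134) — divide until remainder is 0:
  347 = 2 · 134 + 79
  134 = 1 · 79 + 55
  79 = 1 · 55 + 24
  55 = 2 · 24 + 7
  24 = 3 · 7 + 3
  7 = 2 · 3 + 1
  3 = 3 · 1 + 0
gcd(347, 134) = 1.
Track Bezout coefficients alongside the remainders: start with r₀ = 347 = a·1 + b·0 (s = 1, t = 0) and r₁ = 134 = a·0 + b·1 (s = 0, t = 1); each new remainder r_{k+1} = r_{k-1} − q_k·r_k inherits s_{k+1} = s_{k-1} − q_k·s_k, t_{k+1} = t_{k-1} − q_k·t_k, so r_k = a·s_k + b·t_k at every step:
  q = 2: r = 79, s = 1 − 2·0 = 1, t = 0 − 2·1 = -2  (check: 347·1 + 134·(-2) = 79)
  q = 1: r = 55, s = 0 − 1·1 = -1, t = 1 − 1·(-2) = 3  (check: 347·(-1) + 134·3 = 55)
  q = 1: r = 24, s = 1 − 1·(-1) = 2, t = -2 − 1·3 = -5  (check: 347·2 + 134·(-5) = 24)
  q = 2: r = 7, s = -1 − 2·2 = -5, t = 3 − 2·(-5) = 13  (check: 347·(-5) + 134·13 = 7)
  q = 3: r = 3, s = 2 − 3·(-5) = 17, t = -5 − 3·13 = -44  (check: 347·17 + 134·(-44) = 3)
  q = 2: r = 1, s = -5 − 2·17 = -39, t = 13 − 2·(-44) = 101  (check: 347·(-39) + 134·101 = 1)
The row with r = 1 (the gcd) gives the Bezout coefficients s = -39, t = 101.
Result: 347 · (-39) + 134 · (101) = 1.

gcd(347, 134) = 1; s = -39, t = 101 (check: 347·(-39) + 134·101 = 1).


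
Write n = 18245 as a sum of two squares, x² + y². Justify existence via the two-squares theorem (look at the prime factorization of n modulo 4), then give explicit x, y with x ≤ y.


Step 1: Factor n = 18245 = 5 · 41 · 89.
Step 2: Check the mod-4 condition on each prime factor: 5 ≡ 1 (mod 4), exponent 1; 41 ≡ 1 (mod 4), exponent 1; 89 ≡ 1 (mod 4), exponent 1.
All primes ≡ 3 (mod 4) appear to even exponent (or don't appear), so by the two-squares theorem n IS expressible as a sum of two squares.
Step 3: Build a representation. Here n = 5 · 41 · 89 is a product of primes ≡ 1 (mod 4). Each prime p ≡ 1 (mod 4) is itself a sum of two squares; find a² by testing p − a² for a perfect square:
  5: 5 − 1² = 4 = 2² ⇒ 5 = 1² + 2².
  41: 41 − 1² = 40, 41 − 2² = 37, 41 − 3² = 32, 41 − 4² = 25 = 5² ⇒ 41 = 4² + 5².
  89: 89 − 1² = 88, 89 − 2² = 85, 89 − 3² = 80, 89 − 4² = 73, 89 − 5² = 64 = 8² ⇒ 89 = 5² + 8².
  Combine using the Brahmagupta–Fibonacci identity (a² + b²)(c² + d²) = (ac − bd)² + (ad + bc)² = (ac + bd)² + (ad − bc)²:
  5 · 41 = 205: from (1² + 2²)(4² + 5²), take (1·4 − 2·5, 1·5 + 2·4) = (4 − 10, 5 + 8) = (-6, 13); dropping signs (only squares matter) gives (6, 13); check 6² + 13² = 36 + 169 = 205 ✓.
  205 · 89 = 18245: from (6² + 13²)(5² + 8²), take (6·5 − 13·8, 6·8 + 13·5) = (30 − 104, 48 + 65) = (-74, 113); dropping signs (only squares matter) gives (74, 113); check 74² + 113² = 5476 + 12769 = 18245 ✓.
Step 4: Order so x ≤ y and verify: 74² + 113² = 5476 + 12769 = 18245 = n. ✓

n = 18245 = 74² + 113² (one valid representation with x ≤ y).


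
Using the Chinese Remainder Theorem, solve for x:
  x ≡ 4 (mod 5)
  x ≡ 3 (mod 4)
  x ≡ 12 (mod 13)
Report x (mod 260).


Moduli 5, 4, 13 are pairwise coprime; by CRT there is a unique solution modulo M = 5 · 4 · 13 = 260.
Solve pairwise, accumulating the modulus:
  Start with x ≡ 4 (mod 5).
  Combine with x ≡ 3 (mod 4): since gcd(5, 4) = 1, we get a unique residue mod 20.
    Write x = 4 + 5·t and substitute into x ≡ 3 (mod 4): 5·t ≡ 3 − 4 = -1 (mod 4).
    Reduce coefficients mod 4: 1·t ≡ 3 (mod 4).
    So t ≡ 3 (mod 4).
    Then x = 4 + 5·3 = 19, valid modulo lcm(5, 4) = 20: x ≡ 19 (mod 20).
  Combine with x ≡ 12 (mod 13): since gcd(20, 13) = 1, we get a unique residue mod 260.
    Write x = 19 + 20·t and substitute into x ≡ 12 (mod 13): 20·t ≡ 12 − 19 = -7 (mod 13).
    Reduce coefficients mod 13: 7·t ≡ 6 (mod 13).
    The inverse of 7 mod 13 is 2 (since 7·2 = 14 = 1·13 + 1), so t ≡ 2·6 = 12 ≡ 12 (mod 13).
    Then x = 19 + 20·12 = 259, valid modulo lcm(20, 13) = 260: x ≡ 259 (mod 260).
Verify: 259 mod 5 = 4 ✓, 259 mod 4 = 3 ✓, 259 mod 13 = 12 ✓.

x ≡ 259 (mod 260).
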